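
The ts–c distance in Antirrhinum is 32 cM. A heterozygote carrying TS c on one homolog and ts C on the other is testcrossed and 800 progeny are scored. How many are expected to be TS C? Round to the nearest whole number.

128

A map distance of 32 cM corresponds to a recombination frequency of 0.320.
The F1 is TS c / ts C, so TS C is a recombinant gamete class with expected frequency r/2 = 0.320/2 = 0.1600.
Expected number = 0.1600 × 800 = 128.00 ≈ 128.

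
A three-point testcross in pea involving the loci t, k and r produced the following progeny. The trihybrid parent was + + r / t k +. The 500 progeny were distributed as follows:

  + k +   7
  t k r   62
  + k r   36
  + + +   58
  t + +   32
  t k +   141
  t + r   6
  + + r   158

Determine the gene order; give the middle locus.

t

The two rarest classes, t + r and + k +, are the double crossovers. Comparing them with the parentals, only the t allele has switched, so t is the middle locus and the order is k – t – r.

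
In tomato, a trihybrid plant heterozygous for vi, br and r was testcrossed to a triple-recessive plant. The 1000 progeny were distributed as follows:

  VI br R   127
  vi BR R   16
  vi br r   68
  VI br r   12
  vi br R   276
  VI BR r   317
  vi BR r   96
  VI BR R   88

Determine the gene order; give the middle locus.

br

The two most frequent reciprocal classes, vi br R and VI BR r, are the parental types, so the F1 was vi br R / VI BR r.
The two rarest classes, vi BR R and VI br r, are the double crossovers. Comparing them with the parentals, only the br allele has switched, so br is the middle locus and the order is r – br – vi.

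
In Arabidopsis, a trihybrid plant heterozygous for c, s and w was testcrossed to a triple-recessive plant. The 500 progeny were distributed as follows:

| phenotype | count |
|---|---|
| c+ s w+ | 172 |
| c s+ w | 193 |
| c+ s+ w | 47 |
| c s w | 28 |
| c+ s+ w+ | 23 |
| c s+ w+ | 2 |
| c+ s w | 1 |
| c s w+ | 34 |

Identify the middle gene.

The two most frequent reciprocal classes, c+ s w+ and c s+ w, are the parental types, so the F1 was c+ s w+ / c s+ w.
The two rarest classes, c+ s w and c s+ w+, are the double crossovers. Comparing them with the parentals, only the w allele has switched, so w is the middle locus and the order is s – w – c.

w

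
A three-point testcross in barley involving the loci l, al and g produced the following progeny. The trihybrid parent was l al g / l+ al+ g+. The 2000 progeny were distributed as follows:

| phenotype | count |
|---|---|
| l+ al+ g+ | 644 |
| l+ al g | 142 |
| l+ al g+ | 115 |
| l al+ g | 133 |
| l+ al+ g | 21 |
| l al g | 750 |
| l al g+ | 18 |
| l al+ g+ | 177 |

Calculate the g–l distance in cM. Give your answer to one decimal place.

The two rarest classes, l al g+ and l+ al+ g, are the double crossovers. Comparing them with the parentals, only the g allele has switched, so g is the middle locus and the order is al – g – l.
Crossovers in the g–l interval produce the single-crossover classes l+ al g and l al+ g+ (142 + 177 = 319) plus the double crossovers (39).
RF(g–l) = (319 + 39) / 2000 = 358/2000 = 0.1790 → 17.9 cM.

17.9 cM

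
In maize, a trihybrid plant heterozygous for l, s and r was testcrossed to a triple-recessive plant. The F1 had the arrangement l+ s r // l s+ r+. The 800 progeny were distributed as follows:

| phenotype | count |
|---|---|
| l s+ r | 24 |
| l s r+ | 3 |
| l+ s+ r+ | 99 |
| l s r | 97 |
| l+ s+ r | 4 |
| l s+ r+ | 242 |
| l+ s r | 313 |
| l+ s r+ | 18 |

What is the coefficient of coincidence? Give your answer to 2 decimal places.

The two rarest classes, l+ s+ r and l s r+, are the double crossovers. Comparing them with the parentals, only the s allele has switched, so s is the middle locus and the order is l – s – r.
l–s: (196 + 7)/800 = 0.2537; s–r: (42 + 7)/800 = 0.0612.
Expected DCO frequency = 0.2537 × 0.0612 ≈ 0.01553; observed = 7/800 ≈ 0.00875.
Coefficient of coincidence = 0.00875/0.01553 ≈ 0.56.

0.56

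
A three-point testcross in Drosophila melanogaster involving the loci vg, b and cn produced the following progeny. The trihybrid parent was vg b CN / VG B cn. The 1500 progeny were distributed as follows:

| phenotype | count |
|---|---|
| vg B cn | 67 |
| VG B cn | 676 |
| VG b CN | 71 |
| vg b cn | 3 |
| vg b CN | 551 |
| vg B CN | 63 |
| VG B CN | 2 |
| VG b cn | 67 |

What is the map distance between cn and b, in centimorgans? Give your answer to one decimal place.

The two rarest classes, vg b cn and VG B CN, are the double crossovers. Comparing them with the parentals, only the cn allele has switched, so cn is the middle locus and the order is vg – cn – b.
Crossovers in the cn–b interval produce the single-crossover classes vg B CN and VG b cn (63 + 67 = 130) plus the double crossovers (5).
RF(cn–b) = (130 + 5) / 1500 = 135/1500 = 0.0900 → 9.0 centimorgans.

9.0 centimorgans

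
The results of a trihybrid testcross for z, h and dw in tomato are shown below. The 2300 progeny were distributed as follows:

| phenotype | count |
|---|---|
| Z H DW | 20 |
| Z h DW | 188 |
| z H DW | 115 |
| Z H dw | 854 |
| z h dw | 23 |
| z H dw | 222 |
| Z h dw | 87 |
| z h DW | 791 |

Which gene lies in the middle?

dw

The two most frequent reciprocal classes, Z H dw and z h DW, are the parental types, so the F1 was Z H dw / z h DW.
The two rarest classes, Z H DW and z h dw, are the double crossovers. Comparing them with the parentals, only the dw allele has switched, so dw is the middle locus and the order is z – dw – h.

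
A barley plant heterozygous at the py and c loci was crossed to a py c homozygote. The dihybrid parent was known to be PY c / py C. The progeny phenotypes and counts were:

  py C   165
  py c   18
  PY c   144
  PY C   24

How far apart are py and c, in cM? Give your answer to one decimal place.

The recombinant classes are PY C and py c: 24 + 18 = 42.
Recombination frequency = 42/351 = 0.1197 ≈ 12.0%, i.e. 12.0 cM.

12.0 cM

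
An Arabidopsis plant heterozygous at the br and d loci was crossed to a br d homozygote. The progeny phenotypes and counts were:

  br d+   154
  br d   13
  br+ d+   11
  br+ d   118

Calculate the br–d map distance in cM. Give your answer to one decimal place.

The two most frequent classes, br+ d (118) and br d+ (154), are the parental types, so the F1 was br+ d / br d+.
The recombinant classes are br+ d+ and br d: 11 + 13 = 24.
Recombination frequency = 24/296 = 0.0811 ≈ 8.1%, i.e. 8.1 cM.

8.1 cM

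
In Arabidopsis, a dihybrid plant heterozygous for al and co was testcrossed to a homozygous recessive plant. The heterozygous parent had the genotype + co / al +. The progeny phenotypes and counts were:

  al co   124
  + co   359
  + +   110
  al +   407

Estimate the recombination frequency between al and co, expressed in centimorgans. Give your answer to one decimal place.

23.4 centimorgans

The recombinant classes are + + and al co: 110 + 124 = 234.
Recombination frequency = 234/1000 = 0.2340 ≈ 23.4%, i.e. 23.4 centimorgans.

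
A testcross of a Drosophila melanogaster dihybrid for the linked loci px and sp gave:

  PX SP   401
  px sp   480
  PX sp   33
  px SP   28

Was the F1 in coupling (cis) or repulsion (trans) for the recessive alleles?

The two most frequent classes are PX SP (401) and px sp (480); these are the parental (non-recombinant) types.
So the F1 carried PX SP on one chromosome and px sp on the other — the recessive alleles are on the same chromosome (cis / coupling).

cis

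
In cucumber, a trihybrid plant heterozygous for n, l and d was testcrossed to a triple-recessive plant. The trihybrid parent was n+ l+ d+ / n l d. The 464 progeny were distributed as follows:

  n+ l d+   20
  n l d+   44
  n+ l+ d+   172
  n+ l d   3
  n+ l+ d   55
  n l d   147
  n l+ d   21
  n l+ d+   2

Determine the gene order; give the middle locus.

The two rarest classes, n l+ d+ and n+ l d, are the double crossovers. Comparing them with the parentals, only the n allele has switched, so n is the middle locus and the order is l – n – d.

n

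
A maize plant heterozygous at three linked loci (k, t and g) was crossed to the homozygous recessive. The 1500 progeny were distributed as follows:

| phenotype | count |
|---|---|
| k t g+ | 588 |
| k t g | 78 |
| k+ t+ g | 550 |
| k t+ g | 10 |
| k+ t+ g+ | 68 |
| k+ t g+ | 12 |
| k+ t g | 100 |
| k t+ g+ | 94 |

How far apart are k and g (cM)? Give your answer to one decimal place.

11.2 cM

The two most frequent reciprocal classes, k+ t+ g and k t g+, are the parental types, so the F1 was k+ t+ g / k t g+.
The two rarest classes, k t+ g and k+ t g+, are the double crossovers. Comparing them with the parentals, only the k allele has switched, so k is the middle locus and the order is g – k – t.
Crossovers in the g–k interval produce the single-crossover classes k+ t+ g+ and k t g (68 + 78 = 146) plus the double crossovers (22).
RF(g–k) = (146 + 22) / 1500 = 168/1500 = 0.1120 → 11.2 cM.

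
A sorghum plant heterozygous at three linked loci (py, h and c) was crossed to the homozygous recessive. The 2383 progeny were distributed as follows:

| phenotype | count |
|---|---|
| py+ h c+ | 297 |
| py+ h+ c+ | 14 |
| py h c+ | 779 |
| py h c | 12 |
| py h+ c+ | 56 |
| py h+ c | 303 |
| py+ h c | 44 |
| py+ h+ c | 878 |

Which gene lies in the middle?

The two most frequent reciprocal classes, py h c+ and py+ h+ c, are the parental types, so the F1 was py h c+ / py+ h+ c.
The two rarest classes, py h c and py+ h+ c+, are the double crossovers. Comparing them with the parentals, only the c allele has switched, so c is the middle locus and the order is h – c – py.

c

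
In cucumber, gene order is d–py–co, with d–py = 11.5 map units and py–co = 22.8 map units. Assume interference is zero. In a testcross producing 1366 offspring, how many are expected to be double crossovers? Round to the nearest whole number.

Map distances give recombination frequencies of 0.115 and 0.228 for the two intervals.
With no interference, expected double-crossover frequency = 0.115 × 0.228 = 0.02622.
Expected number = 0.02622 × 1366 = 35.82 ≈ 36.

36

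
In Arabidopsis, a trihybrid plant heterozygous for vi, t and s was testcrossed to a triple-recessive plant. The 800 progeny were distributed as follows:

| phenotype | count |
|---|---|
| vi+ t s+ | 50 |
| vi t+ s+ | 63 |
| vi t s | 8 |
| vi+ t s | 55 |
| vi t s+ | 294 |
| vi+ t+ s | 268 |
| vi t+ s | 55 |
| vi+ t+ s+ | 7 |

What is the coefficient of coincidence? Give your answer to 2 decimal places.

0.75

The two most frequent reciprocal classes, vi+ t+ s and vi t s+, are the parental types, so the F1 was vi+ t+ s / vi t s+.
The two rarest classes, vi+ t+ s+ and vi t s, are the double crossovers. Comparing them with the parentals, only the s allele has switched, so s is the middle locus and the order is vi – s – t.
vi–s: (105 + 15)/800 = 0.1500; s–t: (118 + 15)/800 = 0.1663.
Expected DCO frequency = 0.1500 × 0.1663 ≈ 0.02494; observed = 15/800 ≈ 0.01875.
Coefficient of coincidence = 0.01875/0.02494 ≈ 0.75.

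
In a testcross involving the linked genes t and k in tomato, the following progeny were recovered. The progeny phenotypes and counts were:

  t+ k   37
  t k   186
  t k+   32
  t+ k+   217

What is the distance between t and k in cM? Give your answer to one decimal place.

14.6 cM

The two most frequent classes, t+ k+ (217) and t k (186), are the parental types, so the F1 was t+ k+ / t k.
The recombinant classes are t+ k and t k+: 37 + 32 = 69.
Recombination frequency = 69/472 = 0.1462 ≈ 14.6%, i.e. 14.6 cM.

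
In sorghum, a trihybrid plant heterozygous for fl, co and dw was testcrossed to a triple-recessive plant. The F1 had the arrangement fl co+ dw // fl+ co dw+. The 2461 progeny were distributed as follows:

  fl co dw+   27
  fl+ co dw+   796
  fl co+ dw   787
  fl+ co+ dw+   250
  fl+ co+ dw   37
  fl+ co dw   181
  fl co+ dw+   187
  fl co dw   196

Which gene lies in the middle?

The two rarest classes, fl+ co+ dw and fl co dw+, are the double crossovers. Comparing them with the parentals, only the fl allele has switched, so fl is the middle locus and the order is co – fl – dw.

fl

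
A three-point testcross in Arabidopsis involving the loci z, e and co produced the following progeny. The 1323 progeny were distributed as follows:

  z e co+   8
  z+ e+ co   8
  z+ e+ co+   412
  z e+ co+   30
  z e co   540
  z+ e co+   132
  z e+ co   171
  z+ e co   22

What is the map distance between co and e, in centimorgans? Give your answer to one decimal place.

24.1 centimorgans

The two most frequent reciprocal classes, z+ e+ co+ and z e co, are the parental types, so the F1 was z+ e+ co+ / z e co.
The two rarest classes, z+ e+ co and z e co+, are the double crossovers. Comparing them with the parentals, only the co allele has switched, so co is the middle locus and the order is z – co – e.
Crossovers in the co–e interval produce the single-crossover classes z+ e co+ and z e+ co (132 + 171 = 303) plus the double crossovers (16).
RF(co–e) = (303 + 16) / 1323 = 319/1323 = 0.2411 → 24.1 centimorgans.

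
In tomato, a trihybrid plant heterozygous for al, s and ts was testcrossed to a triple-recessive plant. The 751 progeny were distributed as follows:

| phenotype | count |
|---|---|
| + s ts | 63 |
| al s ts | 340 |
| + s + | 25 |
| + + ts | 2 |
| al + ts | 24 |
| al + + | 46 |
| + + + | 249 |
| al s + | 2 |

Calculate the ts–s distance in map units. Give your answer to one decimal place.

The two most frequent reciprocal classes, al s ts and + + +, are the parental types, so the F1 was al s ts / + + +.
The two rarest classes, al s + and + + ts, are the double crossovers. Comparing them with the parentals, only the ts allele has switched, so ts is the middle locus and the order is al – ts – s.
Crossovers in the ts–s interval produce the single-crossover classes al + ts and + s + (24 + 25 = 49) plus the double crossovers (4).
RF(ts–s) = (49 + 4) / 751 = 53/751 = 0.0706 → 7.1 map units.

7.1 map units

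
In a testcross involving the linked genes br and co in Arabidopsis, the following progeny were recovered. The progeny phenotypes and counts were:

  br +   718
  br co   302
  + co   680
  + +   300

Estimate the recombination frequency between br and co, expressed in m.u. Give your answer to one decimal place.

The two most frequent classes, + co (680) and br + (718), are the parental types, so the F1 was + co / br +.
The recombinant classes are + + and br co: 300 + 302 = 602.
Recombination frequency = 602/2000 = 0.3010 ≈ 30.1%, i.e. 30.1 m.u.

30.1 m.u.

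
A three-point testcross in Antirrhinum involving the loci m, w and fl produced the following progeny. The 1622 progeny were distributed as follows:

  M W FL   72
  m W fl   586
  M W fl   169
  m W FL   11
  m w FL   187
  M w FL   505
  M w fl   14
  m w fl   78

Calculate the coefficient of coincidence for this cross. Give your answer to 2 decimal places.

0.61

The two most frequent reciprocal classes, m W fl and M w FL, are the parental types, so the F1 was m W fl / M w FL.
The two rarest classes, m W FL and M w fl, are the double crossovers. Comparing them with the parentals, only the fl allele has switched, so fl is the middle locus and the order is m – fl – w.
m–fl: (356 + 25)/1622 = 0.2349; fl–w: (150 + 25)/1622 = 0.1079.
Expected DCO frequency = 0.2349 × 0.1079 ≈ 0.02535; observed = 25/1622 ≈ 0.01541.
Coefficient of coincidence = 0.01541/0.02535 ≈ 0.61.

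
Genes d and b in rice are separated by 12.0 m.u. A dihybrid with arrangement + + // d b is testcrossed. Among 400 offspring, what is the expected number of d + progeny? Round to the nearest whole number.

24

A map distance of 12.0 m.u. corresponds to a recombination frequency of 0.120.
The F1 is + + / d b, so d + is a recombinant gamete class with expected frequency r/2 = 0.120/2 = 0.0600.
Expected number = 0.0600 × 400 = 24.00 ≈ 24.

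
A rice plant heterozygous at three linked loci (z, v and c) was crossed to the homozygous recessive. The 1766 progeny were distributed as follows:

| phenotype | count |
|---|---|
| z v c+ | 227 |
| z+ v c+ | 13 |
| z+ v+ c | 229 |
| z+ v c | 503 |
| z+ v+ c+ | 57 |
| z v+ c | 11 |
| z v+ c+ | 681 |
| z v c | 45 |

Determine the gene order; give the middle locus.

The two most frequent reciprocal classes, z v+ c+ and z+ v c, are the parental types, so the F1 was z v+ c+ / z+ v c.
The two rarest classes, z v+ c and z+ v c+, are the double crossovers. Comparing them with the parentals, only the c allele has switched, so c is the middle locus and the order is v – c – z.

c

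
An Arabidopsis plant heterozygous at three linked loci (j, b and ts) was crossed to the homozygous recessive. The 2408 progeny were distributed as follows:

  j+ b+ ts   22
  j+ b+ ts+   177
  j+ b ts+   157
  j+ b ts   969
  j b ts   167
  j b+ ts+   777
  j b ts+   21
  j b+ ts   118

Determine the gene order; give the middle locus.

The two most frequent reciprocal classes, j+ b ts and j b+ ts+, are the parental types, so the F1 was j+ b ts / j b+ ts+.
The two rarest classes, j+ b+ ts and j b ts+, are the double crossovers. Comparing them with the parentals, only the b allele has switched, so b is the middle locus and the order is j – b – ts.

b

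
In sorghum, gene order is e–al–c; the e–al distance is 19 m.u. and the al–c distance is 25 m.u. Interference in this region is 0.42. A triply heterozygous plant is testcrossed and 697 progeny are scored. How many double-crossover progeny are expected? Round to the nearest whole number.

Map distances give recombination frequencies of 0.190 and 0.250 for the two intervals.
With interference 0.42 (so coincidence = 0.58), expected double-crossover frequency = 0.190 × 0.250 × 0.58 = 0.02755.
Expected number = 0.02755 × 697 = 19.20 ≈ 19.

19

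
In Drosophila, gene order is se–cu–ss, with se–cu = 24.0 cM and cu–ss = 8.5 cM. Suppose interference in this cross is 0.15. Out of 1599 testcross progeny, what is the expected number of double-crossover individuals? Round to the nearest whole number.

28

Map distances give recombination frequencies of 0.240 and 0.085 for the two intervals.
With interference 0.15 (so coincidence = 0.85), expected double-crossover frequency = 0.240 × 0.085 × 0.85 = 0.01734.
Expected number = 0.01734 × 1599 = 27.73 ≈ 28.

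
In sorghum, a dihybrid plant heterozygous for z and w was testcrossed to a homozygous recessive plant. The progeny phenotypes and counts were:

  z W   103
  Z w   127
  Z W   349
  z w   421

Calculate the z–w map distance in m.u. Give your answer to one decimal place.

The two most frequent classes, Z W (349) and z w (421), are the parental types, so the F1 was Z W / z w.
The recombinant classes are Z w and z W: 127 + 103 = 230.
Recombination frequency = 230/1000 = 0.2300 ≈ 23.0%, i.e. 23.0 m.u.

23.0 m.u.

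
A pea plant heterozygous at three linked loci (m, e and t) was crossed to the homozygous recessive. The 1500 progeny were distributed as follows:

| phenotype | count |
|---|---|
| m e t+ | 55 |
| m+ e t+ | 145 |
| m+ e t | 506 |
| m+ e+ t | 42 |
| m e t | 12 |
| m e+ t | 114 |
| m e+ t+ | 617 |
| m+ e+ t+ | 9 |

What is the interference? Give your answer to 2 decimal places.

The two most frequent reciprocal classes, m e+ t+ and m+ e t, are the parental types, so the F1 was m e+ t+ / m+ e t.
The two rarest classes, m+ e+ t+ and m e t, are the double crossovers. Comparing them with the parentals, only the m allele has switched, so m is the middle locus and the order is e – m – t.
e–m: (97 + 21)/1500 = 0.0787; m–t: (259 + 21)/1500 = 0.1867.
Expected DCO frequency = 0.0787 × 0.1867 ≈ 0.01469; observed = 21/1500 ≈ 0.01400.
Coefficient of coincidence = 0.01400/0.01469 ≈ 0.95; interference = 1 − 0.95 = 0.05.

0.05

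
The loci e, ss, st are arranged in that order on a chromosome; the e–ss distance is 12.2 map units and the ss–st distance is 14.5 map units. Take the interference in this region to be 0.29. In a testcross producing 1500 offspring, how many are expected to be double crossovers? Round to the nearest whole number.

Map distances give recombination frequencies of 0.122 and 0.145 for the two intervals.
With interference 0.29 (so coincidence = 0.71), expected double-crossover frequency = 0.122 × 0.145 × 0.71 = 0.01256.
Expected number = 0.01256 × 1500 = 18.84 ≈ 19.

19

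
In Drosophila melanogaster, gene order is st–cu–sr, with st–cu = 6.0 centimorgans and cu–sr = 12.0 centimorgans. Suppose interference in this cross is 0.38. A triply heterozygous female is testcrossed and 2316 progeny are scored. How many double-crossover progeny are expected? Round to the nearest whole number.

10

Map distances give recombination frequencies of 0.060 and 0.120 for the two intervals.
With interference 0.38 (so coincidence = 0.62), expected double-crossover frequency = 0.060 × 0.120 × 0.62 = 0.00446.
Expected number = 0.00446 × 2316 = 10.34 ≈ 10.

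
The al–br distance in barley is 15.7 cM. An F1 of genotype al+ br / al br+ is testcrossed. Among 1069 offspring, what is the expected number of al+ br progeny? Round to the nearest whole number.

A map distance of 15.7 cM corresponds to a recombination frequency of 0.157.
The F1 is al+ br / al br+, so al+ br is a parental gamete class with expected frequency (1 − r)/2 = 0.843/2 = 0.4215.
Expected number = 0.4215 × 1069 = 450.58 ≈ 451.

451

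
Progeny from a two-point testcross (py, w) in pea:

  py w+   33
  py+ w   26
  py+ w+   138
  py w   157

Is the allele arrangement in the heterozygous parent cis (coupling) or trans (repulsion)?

cis

The two most frequent classes are py+ w+ (138) and py w (157); these are the parental (non-recombinant) types.
So the F1 carried py+ w+ on one chromosome and py w on the other — the recessive alleles are on the same chromosome (cis / coupling).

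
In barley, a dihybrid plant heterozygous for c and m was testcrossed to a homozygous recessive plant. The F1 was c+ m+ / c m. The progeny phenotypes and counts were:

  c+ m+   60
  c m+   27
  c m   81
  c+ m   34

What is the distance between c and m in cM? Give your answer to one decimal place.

30.2 cM

The recombinant classes are c+ m and c m+: 34 + 27 = 61.
Recombination frequency = 61/202 = 0.3020 ≈ 30.2%, i.e. 30.2 cM.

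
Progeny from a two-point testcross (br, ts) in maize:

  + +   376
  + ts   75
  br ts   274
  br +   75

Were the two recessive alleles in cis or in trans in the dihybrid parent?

The two most frequent classes are + + (376) and br ts (274); these are the parental (non-recombinant) types.
So the F1 carried + + on one chromosome and br ts on the other — the recessive alleles are on the same chromosome (cis / coupling).

cis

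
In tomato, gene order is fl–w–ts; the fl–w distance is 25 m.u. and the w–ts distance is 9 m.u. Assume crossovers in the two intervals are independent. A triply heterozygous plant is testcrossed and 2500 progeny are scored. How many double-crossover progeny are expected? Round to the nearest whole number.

56

Map distances give recombination frequencies of 0.250 and 0.090 for the two intervals.
With no interference, expected double-crossover frequency = 0.250 × 0.090 = 0.02250.
Expected number = 0.02250 × 2500 = 56.25 ≈ 56.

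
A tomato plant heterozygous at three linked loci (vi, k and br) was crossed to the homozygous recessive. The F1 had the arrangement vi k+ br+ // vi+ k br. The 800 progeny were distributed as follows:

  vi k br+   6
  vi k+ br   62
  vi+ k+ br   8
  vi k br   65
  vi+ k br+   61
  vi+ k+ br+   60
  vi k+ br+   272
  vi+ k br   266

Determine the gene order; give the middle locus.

k

The two rarest classes, vi k br+ and vi+ k+ br, are the double crossovers. Comparing them with the parentals, only the k allele has switched, so k is the middle locus and the order is br – k – vi.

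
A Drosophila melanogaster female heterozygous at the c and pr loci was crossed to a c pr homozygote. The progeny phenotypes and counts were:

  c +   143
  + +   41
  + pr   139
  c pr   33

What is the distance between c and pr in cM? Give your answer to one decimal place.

The two most frequent classes, + pr (139) and c + (143), are the parental types, so the F1 was + pr / c +.
The recombinant classes are + + and c pr: 41 + 33 = 74.
Recombination frequency = 74/356 = 0.2079 ≈ 20.8%, i.e. 20.8 cM.

20.8 cM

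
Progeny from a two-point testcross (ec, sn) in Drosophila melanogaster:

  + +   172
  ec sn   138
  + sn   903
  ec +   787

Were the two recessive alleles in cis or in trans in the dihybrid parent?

The two most frequent classes are + sn (903) and ec + (787); these are the parental (non-recombinant) types.
So the F1 carried + sn on one chromosome and ec + on the other — the recessive alleles are on opposite chromosomes (trans / repulsion).

trans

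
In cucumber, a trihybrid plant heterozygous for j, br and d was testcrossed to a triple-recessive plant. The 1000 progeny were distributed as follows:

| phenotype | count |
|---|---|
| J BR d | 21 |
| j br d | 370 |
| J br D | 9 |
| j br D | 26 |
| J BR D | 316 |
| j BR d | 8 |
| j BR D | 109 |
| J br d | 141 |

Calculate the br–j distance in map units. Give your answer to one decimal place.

The two most frequent reciprocal classes, J BR D and j br d, are the parental types, so the F1 was J BR D / j br d.
The two rarest classes, J br D and j BR d, are the double crossovers. Comparing them with the parentals, only the br allele has switched, so br is the middle locus and the order is d – br – j.
Crossovers in the br–j interval produce the single-crossover classes j BR D and J br d (109 + 141 = 250) plus the double crossovers (17).
RF(br–j) = (250 + 17) / 1000 = 267/1000 = 0.2670 → 26.7 map units.

26.7 map units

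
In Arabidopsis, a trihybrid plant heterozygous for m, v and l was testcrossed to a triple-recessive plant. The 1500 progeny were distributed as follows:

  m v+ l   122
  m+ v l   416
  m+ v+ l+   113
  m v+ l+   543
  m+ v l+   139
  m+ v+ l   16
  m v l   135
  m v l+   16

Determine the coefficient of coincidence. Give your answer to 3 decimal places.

The two most frequent reciprocal classes, m+ v l and m v+ l+, are the parental types, so the F1 was m+ v l / m v+ l+.
The two rarest classes, m+ v+ l and m v l+, are the double crossovers. Comparing them with the parentals, only the v allele has switched, so v is the middle locus and the order is l – v – m.
l–v: (261 + 32)/1500 = 0.1953; v–m: (248 + 32)/1500 = 0.1867.
Expected DCO frequency = 0.1953 × 0.1867 ≈ 0.03646; observed = 32/1500 ≈ 0.02133.
Coefficient of coincidence = 0.02133/0.03646 ≈ 0.585.

0.585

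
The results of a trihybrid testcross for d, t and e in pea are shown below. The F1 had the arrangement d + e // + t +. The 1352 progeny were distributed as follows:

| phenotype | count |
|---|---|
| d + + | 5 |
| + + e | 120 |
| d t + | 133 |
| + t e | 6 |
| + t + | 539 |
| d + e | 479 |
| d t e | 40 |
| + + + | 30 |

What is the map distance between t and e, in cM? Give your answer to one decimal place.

The two rarest classes, d + + and + t e, are the double crossovers. Comparing them with the parentals, only the e allele has switched, so e is the middle locus and the order is d – e – t.
Crossovers in the e–t interval produce the single-crossover classes d t e and + + + (40 + 30 = 70) plus the double crossovers (11).
RF(e–t) = (70 + 11) / 1352 = 81/1352 = 0.0599 → 6.0 cM.

6.0 cM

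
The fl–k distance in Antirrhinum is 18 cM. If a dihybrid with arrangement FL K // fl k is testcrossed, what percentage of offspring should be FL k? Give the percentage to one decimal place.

A map distance of 18 cM corresponds to a recombination frequency of 0.180.
The F1 is FL K / fl k, so FL k is a recombinant gamete class with expected frequency r/2 = 0.180/2 = 0.0900.
That is 0.0900 = 9.0% of the progeny.

9.0%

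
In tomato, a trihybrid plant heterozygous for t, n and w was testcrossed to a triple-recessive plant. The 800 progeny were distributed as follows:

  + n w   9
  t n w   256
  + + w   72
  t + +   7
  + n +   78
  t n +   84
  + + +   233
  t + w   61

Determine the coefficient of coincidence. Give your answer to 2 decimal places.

0.48

The two most frequent reciprocal classes, t n w and + + +, are the parental types, so the F1 was t n w / + + +.
The two rarest classes, + n w and t + +, are the double crossovers. Comparing them with the parentals, only the t allele has switched, so t is the middle locus and the order is n – t – w.
n–t: (139 + 16)/800 = 0.1938; t–w: (156 + 16)/800 = 0.2150.
Expected DCO frequency = 0.1938 × 0.2150 ≈ 0.04167; observed = 16/800 ≈ 0.02000.
Coefficient of coincidence = 0.02000/0.04167 ≈ 0.48.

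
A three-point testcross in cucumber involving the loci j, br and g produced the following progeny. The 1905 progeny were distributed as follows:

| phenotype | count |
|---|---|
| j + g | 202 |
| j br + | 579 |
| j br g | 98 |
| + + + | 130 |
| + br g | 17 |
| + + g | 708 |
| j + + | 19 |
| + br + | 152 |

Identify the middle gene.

The two most frequent reciprocal classes, + + g and j br +, are the parental types, so the F1 was + + g / j br +.
The two rarest classes, + br g and j + +, are the double crossovers. Comparing them with the parentals, only the br allele has switched, so br is the middle locus and the order is j – br – g.

br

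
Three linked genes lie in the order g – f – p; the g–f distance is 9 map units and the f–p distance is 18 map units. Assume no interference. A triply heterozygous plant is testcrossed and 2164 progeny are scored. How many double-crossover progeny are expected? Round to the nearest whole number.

Map distances give recombination frequencies of 0.090 and 0.180 for the two intervals.
With no interference, expected double-crossover frequency = 0.090 × 0.180 = 0.01620.
Expected number = 0.01620 × 2164 = 35.06 ≈ 35.

35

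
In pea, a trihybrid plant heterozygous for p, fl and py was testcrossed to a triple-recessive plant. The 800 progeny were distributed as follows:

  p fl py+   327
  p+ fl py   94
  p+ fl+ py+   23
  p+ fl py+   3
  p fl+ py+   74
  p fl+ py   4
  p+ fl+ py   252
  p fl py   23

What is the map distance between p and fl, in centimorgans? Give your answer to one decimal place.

The two most frequent reciprocal classes, p+ fl+ py and p fl py+, are the parental types, so the F1 was p+ fl+ py / p fl py+.
The two rarest classes, p fl+ py and p+ fl py+, are the double crossovers. Comparing them with the parentals, only the p allele has switched, so p is the middle locus and the order is py – p – fl.
Crossovers in the p–fl interval produce the single-crossover classes p+ fl py and p fl+ py+ (94 + 74 = 168) plus the double crossovers (7).
RF(p–fl) = (168 + 7) / 800 = 175/800 = 0.2188 → 21.9 centimorgans.

21.9 centimorgans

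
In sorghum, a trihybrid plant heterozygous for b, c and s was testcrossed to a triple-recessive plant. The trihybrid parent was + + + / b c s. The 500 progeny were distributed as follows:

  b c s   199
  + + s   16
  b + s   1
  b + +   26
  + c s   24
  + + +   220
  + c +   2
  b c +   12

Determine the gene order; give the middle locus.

c

The two rarest classes, + c + and b + s, are the double crossovers. Comparing them with the parentals, only the c allele has switched, so c is the middle locus and the order is b – c – s.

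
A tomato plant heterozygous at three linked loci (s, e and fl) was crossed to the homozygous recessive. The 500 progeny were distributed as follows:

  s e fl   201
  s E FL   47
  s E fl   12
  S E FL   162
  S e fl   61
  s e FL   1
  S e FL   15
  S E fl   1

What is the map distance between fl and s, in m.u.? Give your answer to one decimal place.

The two most frequent reciprocal classes, S E FL and s e fl, are the parental types, so the F1 was S E FL / s e fl.
The two rarest classes, S E fl and s e FL, are the double crossovers. Comparing them with the parentals, only the fl allele has switched, so fl is the middle locus and the order is s – fl – e.
Crossovers in the s–fl interval produce the single-crossover classes s E FL and S e fl (47 + 61 = 108) plus the double crossovers (2).
RF(s–fl) = (108 + 2) / 500 = 110/500 = 0.2200 → 22.0 m.u.

22.0 m.u.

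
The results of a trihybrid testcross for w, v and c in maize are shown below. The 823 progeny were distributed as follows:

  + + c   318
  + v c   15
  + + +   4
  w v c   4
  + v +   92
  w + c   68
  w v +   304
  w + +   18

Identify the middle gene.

c

The two most frequent reciprocal classes, + + c and w v +, are the parental types, so the F1 was + + c / w v +.
The two rarest classes, + + + and w v c, are the double crossovers. Comparing them with the parentals, only the c allele has switched, so c is the middle locus and the order is w – c – v.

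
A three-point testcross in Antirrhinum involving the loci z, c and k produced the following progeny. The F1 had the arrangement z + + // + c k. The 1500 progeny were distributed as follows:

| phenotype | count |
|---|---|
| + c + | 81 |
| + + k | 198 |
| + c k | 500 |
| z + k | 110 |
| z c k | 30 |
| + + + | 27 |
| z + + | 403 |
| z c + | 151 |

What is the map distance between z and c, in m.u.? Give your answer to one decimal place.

The two rarest classes, + + + and z c k, are the double crossovers. Comparing them with the parentals, only the z allele has switched, so z is the middle locus and the order is k – z – c.
Crossovers in the z–c interval produce the single-crossover classes z c + and + + k (151 + 198 = 349) plus the double crossovers (57).
RF(z–c) = (349 + 57) / 1500 = 406/1500 = 0.2707 → 27.1 m.u.

27.1 m.u.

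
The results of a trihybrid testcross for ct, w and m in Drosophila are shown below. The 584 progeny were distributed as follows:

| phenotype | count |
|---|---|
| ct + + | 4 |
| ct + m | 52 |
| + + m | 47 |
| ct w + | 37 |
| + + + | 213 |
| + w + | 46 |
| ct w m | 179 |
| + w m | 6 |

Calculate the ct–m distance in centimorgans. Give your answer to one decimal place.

16.1 centimorgans

The two most frequent reciprocal classes, + + + and ct w m, are the parental types, so the F1 was + + + / ct w m.
The two rarest classes, ct + + and + w m, are the double crossovers. Comparing them with the parentals, only the ct allele has switched, so ct is the middle locus and the order is w – ct – m.
Crossovers in the ct–m interval produce the single-crossover classes + + m and ct w + (47 + 37 = 84) plus the double crossovers (10).
RF(ct–m) = (84 + 10) / 584 = 94/584 = 0.1610 → 16.1 centimorgans.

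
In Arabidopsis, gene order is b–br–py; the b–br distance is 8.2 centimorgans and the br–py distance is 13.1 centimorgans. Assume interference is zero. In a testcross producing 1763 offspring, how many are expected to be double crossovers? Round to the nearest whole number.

Map distances give recombination frequencies of 0.082 and 0.131 for the two intervals.
With no interference, expected double-crossover frequency = 0.082 × 0.131 = 0.01074.
Expected number = 0.01074 × 1763 = 18.94 ≈ 19.

19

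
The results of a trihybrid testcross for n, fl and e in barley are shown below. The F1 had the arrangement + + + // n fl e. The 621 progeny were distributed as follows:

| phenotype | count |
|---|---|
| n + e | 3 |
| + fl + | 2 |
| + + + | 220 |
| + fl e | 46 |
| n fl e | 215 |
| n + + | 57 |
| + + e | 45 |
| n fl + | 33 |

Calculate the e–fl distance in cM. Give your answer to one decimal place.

The two rarest classes, + fl + and n + e, are the double crossovers. Comparing them with the parentals, only the fl allele has switched, so fl is the middle locus and the order is n – fl – e.
Crossovers in the fl–e interval produce the single-crossover classes + + e and n fl + (45 + 33 = 78) plus the double crossovers (5).
RF(fl–e) = (78 + 5) / 621 = 83/621 = 0.1337 → 13.4 cM.

13.4 cM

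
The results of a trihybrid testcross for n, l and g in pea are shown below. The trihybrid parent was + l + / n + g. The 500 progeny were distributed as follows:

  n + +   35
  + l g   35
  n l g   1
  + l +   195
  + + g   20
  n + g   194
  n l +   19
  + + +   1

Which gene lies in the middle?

The two rarest classes, + + + and n l g, are the double crossovers. Comparing them with the parentals, only the l allele has switched, so l is the middle locus and the order is n – l – g.

l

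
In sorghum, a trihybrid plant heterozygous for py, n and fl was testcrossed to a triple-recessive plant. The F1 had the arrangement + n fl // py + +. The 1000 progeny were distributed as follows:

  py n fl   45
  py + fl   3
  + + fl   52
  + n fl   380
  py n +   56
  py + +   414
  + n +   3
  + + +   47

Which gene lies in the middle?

The two rarest classes, + n + and py + fl, are the double crossovers. Comparing them with the parentals, only the fl allele has switched, so fl is the middle locus and the order is n – fl – py.

fl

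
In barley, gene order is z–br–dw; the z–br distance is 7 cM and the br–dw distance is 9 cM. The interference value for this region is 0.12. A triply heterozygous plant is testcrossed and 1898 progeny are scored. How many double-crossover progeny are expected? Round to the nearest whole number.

11

Map distances give recombination frequencies of 0.070 and 0.090 for the two intervals.
With interference 0.12 (so coincidence = 0.88), expected double-crossover frequency = 0.070 × 0.090 × 0.88 = 0.00554.
Expected number = 0.00554 × 1898 = 10.52 ≈ 11.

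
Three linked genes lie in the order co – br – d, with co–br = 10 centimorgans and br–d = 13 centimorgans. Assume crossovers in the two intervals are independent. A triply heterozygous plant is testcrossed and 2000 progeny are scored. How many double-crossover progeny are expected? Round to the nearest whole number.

26

Map distances give recombination frequencies of 0.100 and 0.130 for the two intervals.
With no interference, expected double-crossover frequency = 0.100 × 0.130 = 0.01300.
Expected number = 0.01300 × 2000 = 26.00 ≈ 26.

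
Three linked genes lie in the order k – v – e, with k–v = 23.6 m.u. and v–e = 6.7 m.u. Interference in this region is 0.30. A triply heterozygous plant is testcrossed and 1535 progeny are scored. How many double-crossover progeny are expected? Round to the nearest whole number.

Map distances give recombination frequencies of 0.236 and 0.067 for the two intervals.
With interference 0.30 (so coincidence = 0.70), expected double-crossover frequency = 0.236 × 0.067 × 0.70 = 0.01107.
Expected number = 0.01107 × 1535 = 16.99 ≈ 17.

17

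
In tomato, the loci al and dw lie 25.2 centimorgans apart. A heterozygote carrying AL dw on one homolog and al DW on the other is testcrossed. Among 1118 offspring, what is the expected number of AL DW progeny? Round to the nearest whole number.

141

A map distance of 25.2 centimorgans corresponds to a recombination frequency of 0.252.
The F1 is AL dw / al DW, so AL DW is a recombinant gamete class with expected frequency r/2 = 0.252/2 = 0.1260.
Expected number = 0.1260 × 1118 = 140.87 ≈ 141.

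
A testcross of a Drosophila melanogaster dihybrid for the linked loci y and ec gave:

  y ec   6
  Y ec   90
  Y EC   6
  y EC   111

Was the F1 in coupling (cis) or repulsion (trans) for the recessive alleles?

trans

The two most frequent classes are Y ec (90) and y EC (111); these are the parental (non-recombinant) types.
So the F1 carried Y ec on one chromosome and y EC on the other — the recessive alleles are on opposite chromosomes (trans / repulsion).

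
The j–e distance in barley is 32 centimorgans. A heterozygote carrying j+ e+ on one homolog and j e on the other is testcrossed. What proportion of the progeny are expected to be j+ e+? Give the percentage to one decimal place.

A map distance of 32 centimorgans corresponds to a recombination frequency of 0.320.
The F1 is j+ e+ / j e, so j+ e+ is a parental gamete class with expected frequency (1 − r)/2 = 0.680/2 = 0.3400.
That is 0.3400 = 34.0% of the progeny.

34.0%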